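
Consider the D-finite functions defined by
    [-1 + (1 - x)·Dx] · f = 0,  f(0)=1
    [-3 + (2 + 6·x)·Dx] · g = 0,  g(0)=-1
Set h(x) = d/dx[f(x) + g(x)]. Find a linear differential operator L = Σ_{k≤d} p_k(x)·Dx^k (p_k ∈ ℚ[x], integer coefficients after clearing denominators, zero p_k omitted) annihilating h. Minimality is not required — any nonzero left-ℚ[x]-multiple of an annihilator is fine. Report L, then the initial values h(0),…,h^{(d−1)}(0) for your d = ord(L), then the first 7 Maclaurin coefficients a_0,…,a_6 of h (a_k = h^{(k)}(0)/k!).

f: a_k = 1, 1, 1, 1, 1, 1, 1, …
g: a_k = -1, -3/2, 9/8, -27/16, 405/128, -1701/256, 15309/1024, …
h₀=f+g: left-lcm gives L₀, ord ≤ 2.
h₀' ⇒ L via d/dx closure of L₀.
L = (-90 - 54·x) + (3 - 198·x - 189·x^2)·Dx + (14 + 46·x - 6·x^2 - 54·x^3)·Dx^2  (order 2).
h: a_k = -1/2, 17/4, -33/16, 533/32, -7225/256, 48999/512, -490861/2048, …
ICs: h(0) = -1/2, h′(0) = 17/4.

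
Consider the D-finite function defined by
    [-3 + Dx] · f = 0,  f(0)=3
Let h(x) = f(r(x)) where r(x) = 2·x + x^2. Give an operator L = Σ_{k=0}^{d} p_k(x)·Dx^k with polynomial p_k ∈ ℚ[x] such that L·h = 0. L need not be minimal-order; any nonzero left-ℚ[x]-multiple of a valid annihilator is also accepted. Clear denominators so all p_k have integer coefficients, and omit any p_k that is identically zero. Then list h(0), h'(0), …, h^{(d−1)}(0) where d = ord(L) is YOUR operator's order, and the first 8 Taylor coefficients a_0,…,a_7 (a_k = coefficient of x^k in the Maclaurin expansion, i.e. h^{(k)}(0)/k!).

L = (-6 - 6·x) + Dx  (order 1).
h: a_k = 3, 18, 63, 162, 675/2, 2997/5, 9369/10, 46089/35, …
ICs: h(0) = 3.

f: a_k = 3, 9, 27/2, 27/2, 81/8, 243/40, 243/80, 729/560, …
Substitute x→r, Dx→(1/r')Dx; clear ⇒ L₀.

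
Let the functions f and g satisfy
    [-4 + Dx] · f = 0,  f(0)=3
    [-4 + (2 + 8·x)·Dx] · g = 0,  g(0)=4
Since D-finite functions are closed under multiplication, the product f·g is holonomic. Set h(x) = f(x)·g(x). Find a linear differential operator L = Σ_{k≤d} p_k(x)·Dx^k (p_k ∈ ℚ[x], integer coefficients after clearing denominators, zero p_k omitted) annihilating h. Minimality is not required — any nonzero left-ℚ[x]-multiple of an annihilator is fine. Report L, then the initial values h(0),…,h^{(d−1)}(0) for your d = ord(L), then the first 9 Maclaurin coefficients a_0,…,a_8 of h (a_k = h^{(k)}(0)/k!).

L = (-6 - 16·x) + (1 + 4·x)·Dx  (order 1).
h: a_k = 12, 72, 168, 272, 264, 1712/5, -1424/15, 35936/35, -316408/105, …
ICs: h(0) = 12.

f: a_k = 3, 12, 24, 32, 32, 128/5, 256/15, 1024/105, 512/105, …
g: a_k = 4, 8, -8, 16, -40, 112, -336, 1056, -3432, …
h₀=f·g: eliminate ⇒ L₀, order ≤ 1·1.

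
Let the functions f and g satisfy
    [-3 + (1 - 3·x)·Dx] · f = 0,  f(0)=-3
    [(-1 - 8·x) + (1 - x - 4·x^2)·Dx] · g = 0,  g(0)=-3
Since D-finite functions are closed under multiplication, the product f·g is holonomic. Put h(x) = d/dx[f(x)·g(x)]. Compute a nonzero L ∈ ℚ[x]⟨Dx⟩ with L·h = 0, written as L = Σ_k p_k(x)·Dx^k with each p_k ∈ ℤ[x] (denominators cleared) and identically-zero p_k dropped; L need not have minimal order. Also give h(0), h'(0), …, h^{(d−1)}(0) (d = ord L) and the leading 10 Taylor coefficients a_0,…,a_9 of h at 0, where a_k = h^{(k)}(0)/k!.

L = (17 - 24·x - 141·x^2 - 96·x^3 + 864·x^4) + (-2 + 7·x + 24·x^2 - 95·x^3 - 30·x^4 + 216·x^5)·Dx  (order 1).
h: a_k = 36, 306, 1620, 7524, 31140, 121878, 454356, 1641672, 5777892, 19942650, …
ICs: h(0) = 36.

f: a_k = -3, -9, -27, -81, -243, -729, -2187, -6561, -19683, -59049, …
g: a_k = -3, -3, -15, -27, -87, -195, -543, -1323, -3495, -8787, …
f·g: L₀ = L_f ⊗_s L_g, ord ≤ 1·1.
Derive L from L₀ (diff closure).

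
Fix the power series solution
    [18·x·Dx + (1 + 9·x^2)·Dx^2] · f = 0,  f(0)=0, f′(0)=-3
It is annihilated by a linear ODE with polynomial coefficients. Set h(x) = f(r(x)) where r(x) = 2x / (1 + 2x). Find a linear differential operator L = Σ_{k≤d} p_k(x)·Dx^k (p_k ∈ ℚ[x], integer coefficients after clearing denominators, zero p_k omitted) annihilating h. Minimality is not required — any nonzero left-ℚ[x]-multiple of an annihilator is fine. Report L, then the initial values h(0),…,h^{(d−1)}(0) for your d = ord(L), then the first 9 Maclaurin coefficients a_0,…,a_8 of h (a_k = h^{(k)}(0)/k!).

L = (4 + 80·x)·Dx + (1 + 4·x + 40·x^2)·Dx^2  (order 2).
h: a_k = 0, -6, 12, 48, -384, 384/5, 9984, -254976/7, -172032, …
ICs: h(0) = 0, h′(0) = -6.

f: a_k = 0, -3, 0, 9, 0, -243/5, 0, 2187/7, 0, …
L₀ from L_f via x↦r, Dx↦r'^{-1}Dx.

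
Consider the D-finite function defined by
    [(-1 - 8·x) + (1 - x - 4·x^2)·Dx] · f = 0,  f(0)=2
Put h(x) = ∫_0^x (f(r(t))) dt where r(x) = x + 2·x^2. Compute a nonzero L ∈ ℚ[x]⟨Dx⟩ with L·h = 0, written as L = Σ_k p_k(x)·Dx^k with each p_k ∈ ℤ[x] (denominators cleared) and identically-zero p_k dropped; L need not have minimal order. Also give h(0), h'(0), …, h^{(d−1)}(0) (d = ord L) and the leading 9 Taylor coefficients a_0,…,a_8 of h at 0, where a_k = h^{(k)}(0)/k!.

L = (1 + 12·x + 48·x^2 + 64·x^3)·Dx + (-1 + x + 6·x^2 + 16·x^3 + 16·x^4)·Dx^2  (order 2).
h: a_k = 0, 2, 1, 14/3, 29/2, 206/5, 135, 3198/7, 6141/4, …
ICs: h(0) = 0, h′(0) = 2.

f: a_k = 2, 2, 10, 18, 58, 130, 362, 882, 2330, …
Change of var in L_f (x↦r) gives L₀.
h=∫h₀ ⇒ L = L₀·Dx.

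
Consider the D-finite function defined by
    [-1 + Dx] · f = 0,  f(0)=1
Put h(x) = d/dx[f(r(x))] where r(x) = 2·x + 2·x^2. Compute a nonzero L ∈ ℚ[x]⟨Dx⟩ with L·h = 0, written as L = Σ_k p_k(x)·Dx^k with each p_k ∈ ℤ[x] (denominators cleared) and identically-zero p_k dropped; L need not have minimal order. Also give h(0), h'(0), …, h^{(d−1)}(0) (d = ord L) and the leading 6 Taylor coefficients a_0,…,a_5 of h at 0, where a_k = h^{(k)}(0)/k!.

L = (4 + 8·x + 8·x^2) + (-1 - 2·x)·Dx  (order 1).
h: a_k = 2, 8, 16, 80/3, 104/3, 608/15, …
ICs: h(0) = 2.

f: a_k = 1, 1, 1/2, 1/6, 1/24, 1/120, …
Substitute x→r, Dx→(1/r')Dx; clear ⇒ L₀.
h₀' ⇒ L via d/dx closure of L₀.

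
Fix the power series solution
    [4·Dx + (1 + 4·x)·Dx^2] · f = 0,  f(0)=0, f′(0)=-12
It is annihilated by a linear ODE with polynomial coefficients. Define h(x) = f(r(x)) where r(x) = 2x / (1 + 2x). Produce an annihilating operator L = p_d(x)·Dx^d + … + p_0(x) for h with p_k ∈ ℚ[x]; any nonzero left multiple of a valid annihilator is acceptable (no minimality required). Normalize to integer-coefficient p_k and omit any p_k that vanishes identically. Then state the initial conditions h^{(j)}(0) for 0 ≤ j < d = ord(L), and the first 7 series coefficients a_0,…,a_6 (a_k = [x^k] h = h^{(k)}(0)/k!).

L = (12 + 40·x)·Dx + (1 + 12·x + 20·x^2)·Dx^2  (order 2).
h: a_k = 0, -24, 144, -992, 7488, -299904/5, 499968, …
ICs: h(0) = 0, h′(0) = -24.

f: a_k = 0, -12, 24, -64, 192, -3072/5, 2048, …
L₀ from L_f via x↦r, Dx↦r'^{-1}Dx.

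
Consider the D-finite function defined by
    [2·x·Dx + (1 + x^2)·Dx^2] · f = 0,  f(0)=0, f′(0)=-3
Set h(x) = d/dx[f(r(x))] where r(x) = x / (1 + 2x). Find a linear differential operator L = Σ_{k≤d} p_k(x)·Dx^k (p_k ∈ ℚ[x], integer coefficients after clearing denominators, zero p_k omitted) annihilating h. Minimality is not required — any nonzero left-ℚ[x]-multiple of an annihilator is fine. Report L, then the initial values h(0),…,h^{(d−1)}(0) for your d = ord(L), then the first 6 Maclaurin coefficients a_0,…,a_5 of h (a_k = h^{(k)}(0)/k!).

L = (4 + 10·x) + (1 + 4·x + 5·x^2)·Dx  (order 1).
h: a_k = -3, 12, -33, 72, -123, 132, …
ICs: h(0) = -3.

f: a_k = 0, -3, 0, 1, 0, -3/5, …
h₀=f(r): pull back L_f along r ⇒ L₀.
h₀' ⇒ L via d/dx closure of L₀.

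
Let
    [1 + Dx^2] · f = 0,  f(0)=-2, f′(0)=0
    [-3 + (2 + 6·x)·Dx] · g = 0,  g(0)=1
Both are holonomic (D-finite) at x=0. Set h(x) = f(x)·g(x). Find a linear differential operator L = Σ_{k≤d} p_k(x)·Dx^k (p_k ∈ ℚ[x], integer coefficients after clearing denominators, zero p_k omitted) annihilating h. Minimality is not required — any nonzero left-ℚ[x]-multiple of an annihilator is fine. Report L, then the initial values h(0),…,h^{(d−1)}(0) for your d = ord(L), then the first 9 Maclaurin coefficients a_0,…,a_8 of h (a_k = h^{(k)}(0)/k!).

f: a_k = -2, 0, 1, 0, -1/12, 0, 1/360, 0, -1/20160, …
g: a_k = 1, 3/2, -9/8, 27/16, -405/128, 1701/256, -15309/1024, 72171/2048, -2814669/32768, …
L₀ := L_f ⊗_s L_g (sym. prod.), ord ≤ 2.
L = (31 + 24·x + 36·x^2) + (-12 - 36·x)·Dx + (4 + 24·x + 36·x^2)·Dx^2  (order 2).
h: a_k = -2, -3, 13/4, -15/8, 983/192, -1501/128, 618229/23040, -982601/15360, 810807791/5160960, …
ICs: h(0) = -2, h′(0) = -3.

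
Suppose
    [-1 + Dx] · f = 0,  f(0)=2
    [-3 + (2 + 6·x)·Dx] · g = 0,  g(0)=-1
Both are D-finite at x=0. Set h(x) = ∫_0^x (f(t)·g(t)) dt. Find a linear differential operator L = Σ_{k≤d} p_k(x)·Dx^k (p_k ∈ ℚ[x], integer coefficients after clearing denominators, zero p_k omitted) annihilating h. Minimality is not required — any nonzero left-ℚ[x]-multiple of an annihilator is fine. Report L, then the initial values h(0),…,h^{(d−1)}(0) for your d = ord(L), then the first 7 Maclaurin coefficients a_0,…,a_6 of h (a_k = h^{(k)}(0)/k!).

L = (-5 - 6·x)·Dx + (2 + 6·x)·Dx^2  (order 2).
h: a_k = 0, -2, -5/2, -7/12, -71/96, 671/960, -16157/11520, …
ICs: h(0) = 0, h′(0) = -2.

f: a_k = 2, 2, 1, 1/3, 1/12, 1/60, 1/360, …
g: a_k = -1, -3/2, 9/8, -27/16, 405/128, -1701/256, 15309/1024, …
f·g: L₀ = L_f ⊗_s L_g, ord ≤ 1·1.
h=∫h₀ ⇒ L = L₀·Dx.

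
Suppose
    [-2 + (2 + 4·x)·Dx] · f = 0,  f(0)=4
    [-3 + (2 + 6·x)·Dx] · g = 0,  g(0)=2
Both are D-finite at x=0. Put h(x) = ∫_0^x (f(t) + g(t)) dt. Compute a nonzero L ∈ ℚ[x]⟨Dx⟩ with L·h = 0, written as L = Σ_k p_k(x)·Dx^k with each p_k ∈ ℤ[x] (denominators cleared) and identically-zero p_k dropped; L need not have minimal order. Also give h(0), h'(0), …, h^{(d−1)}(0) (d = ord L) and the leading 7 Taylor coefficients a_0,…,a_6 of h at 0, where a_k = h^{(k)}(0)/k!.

L = -3·Dx + (5 + 12·x)·Dx^2 + (2 + 10·x + 12·x^2)·Dx^3  (order 3).
h: a_k = 0, 6, 7/2, -17/12, 43/32, -113/64, 2149/768, …
ICs: h(0) = 0, h′(0) = 6, h′′(0) = 7.

f: a_k = 4, 4, -2, 2, -5/2, 7/2, -21/4, …
g: a_k = 2, 3, -9/4, 27/8, -405/64, 1701/128, -15309/512, …
Sum ⇒ L₀ = lclm(L_f,L_g) in ℚ(x)⟨Dx⟩.
∫: right-multiply L₀ by Dx.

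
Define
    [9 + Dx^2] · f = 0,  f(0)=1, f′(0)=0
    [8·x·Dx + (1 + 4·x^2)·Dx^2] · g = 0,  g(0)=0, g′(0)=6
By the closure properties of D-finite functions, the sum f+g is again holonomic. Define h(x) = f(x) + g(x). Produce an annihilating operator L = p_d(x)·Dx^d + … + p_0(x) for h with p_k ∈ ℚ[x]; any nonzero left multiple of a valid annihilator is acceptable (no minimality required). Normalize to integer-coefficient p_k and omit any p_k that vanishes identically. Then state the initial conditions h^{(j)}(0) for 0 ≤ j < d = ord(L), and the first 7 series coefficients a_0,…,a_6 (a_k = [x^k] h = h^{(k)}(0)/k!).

L = (-2808·x + 19008·x^3 + 10368·x^5)·Dx + (9 + 1548·x^2 + 7344·x^4 + 5184·x^6)·Dx^2 + (-312·x + 2112·x^3 + 1152·x^5)·Dx^3 + (1 + 172·x^2 + 816·x^4 + 576·x^6)·Dx^4  (order 4).
h: a_k = 1, 6, -9/2, -8, 27/8, 96/5, -81/80, …
ICs: h(0) = 1, h′(0) = 6, h′′(0) = -9, h′′′(0) = -48.

f: a_k = 1, 0, -9/2, 0, 27/8, 0, -81/80, …
g: a_k = 0, 6, 0, -8, 0, 96/5, 0, …
Sum ⇒ L₀ = lclm(L_f,L_g) in ℚ(x)⟨Dx⟩.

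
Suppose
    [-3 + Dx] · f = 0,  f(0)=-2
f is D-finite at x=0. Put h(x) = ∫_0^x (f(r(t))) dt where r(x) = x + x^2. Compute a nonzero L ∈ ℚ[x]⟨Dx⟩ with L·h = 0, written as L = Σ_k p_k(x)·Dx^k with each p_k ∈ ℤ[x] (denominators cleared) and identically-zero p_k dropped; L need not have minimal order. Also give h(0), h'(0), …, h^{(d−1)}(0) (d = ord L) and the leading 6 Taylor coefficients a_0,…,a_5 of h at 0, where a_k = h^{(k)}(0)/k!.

f: a_k = -2, -6, -9, -9, -27/4, -81/20, …
Change of var in L_f (x↦r) gives L₀.
Integrate: L := L₀·Dx.
L = (-3 - 6·x)·Dx + Dx^2  (order 2).
h: a_k = 0, -2, -3, -5, -27/4, -171/20, …
ICs: h(0) = 0, h′(0) = -2.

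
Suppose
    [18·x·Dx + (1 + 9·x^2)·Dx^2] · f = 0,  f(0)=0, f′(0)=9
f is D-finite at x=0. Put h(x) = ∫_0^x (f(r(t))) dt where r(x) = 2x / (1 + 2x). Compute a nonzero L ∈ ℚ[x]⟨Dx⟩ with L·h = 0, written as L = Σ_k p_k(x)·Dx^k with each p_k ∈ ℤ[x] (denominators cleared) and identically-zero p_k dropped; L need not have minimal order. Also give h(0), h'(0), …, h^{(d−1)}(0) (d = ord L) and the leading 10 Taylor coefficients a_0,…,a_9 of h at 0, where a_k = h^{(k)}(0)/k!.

L = (4 + 80·x)·Dx^2 + (1 + 4·x + 40·x^2)·Dx^3  (order 3).
h: a_k = 0, 0, 9, -12, -36, 1152/5, -192/5, -29952/7, 95616/7, 57344, …
ICs: h(0) = 0, h′(0) = 0, h′′(0) = 18.

f: a_k = 0, 9, 0, -27, 0, 729/5, 0, -6561/7, 0, 6561, …
f∘r: x↦r, Dx↦Dx/r' in L_f ⇒ L₀.
Integrate: L := L₀·Dx.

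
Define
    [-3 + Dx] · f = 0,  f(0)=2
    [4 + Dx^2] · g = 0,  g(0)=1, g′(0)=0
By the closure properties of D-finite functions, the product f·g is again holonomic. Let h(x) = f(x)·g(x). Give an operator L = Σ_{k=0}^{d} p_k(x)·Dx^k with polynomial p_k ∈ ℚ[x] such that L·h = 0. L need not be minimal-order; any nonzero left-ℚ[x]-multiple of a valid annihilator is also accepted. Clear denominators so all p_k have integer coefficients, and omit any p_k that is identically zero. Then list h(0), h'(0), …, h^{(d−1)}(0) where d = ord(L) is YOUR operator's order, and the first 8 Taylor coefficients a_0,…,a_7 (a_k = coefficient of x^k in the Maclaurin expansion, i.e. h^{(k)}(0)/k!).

f: a_k = 2, 6, 9, 9, 27/4, 81/20, 81/40, 243/280, …
g: a_k = 1, 0, -2, 0, 2/3, 0, -4/45, 0, …
h₀=f·g: eliminate ⇒ L₀, order ≤ 1·2.
L = 13 - 6·Dx + Dx^2  (order 2).
h: a_k = 2, 6, 5, -3, -119/12, -199/20, -407/72, -1483/840, …
ICs: h(0) = 2, h′(0) = 6.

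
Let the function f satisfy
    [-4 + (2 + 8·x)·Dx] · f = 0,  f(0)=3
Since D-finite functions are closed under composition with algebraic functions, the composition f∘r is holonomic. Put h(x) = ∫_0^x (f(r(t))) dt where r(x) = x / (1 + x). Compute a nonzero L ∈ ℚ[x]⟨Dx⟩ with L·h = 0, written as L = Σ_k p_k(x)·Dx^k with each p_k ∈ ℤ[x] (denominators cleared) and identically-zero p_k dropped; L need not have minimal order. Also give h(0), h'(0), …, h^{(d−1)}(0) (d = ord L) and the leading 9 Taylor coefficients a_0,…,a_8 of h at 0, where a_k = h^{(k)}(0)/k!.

f: a_k = 3, 6, -6, 12, -30, 84, -252, 792, -2574, …
L₀ from L_f via x↦r, Dx↦r'^{-1}Dx.
Integrate: L := L₀·Dx.
L = -2·Dx + (1 + 6·x + 5·x^2)·Dx^2  (order 2).
h: a_k = 0, 3, 3, -4, 15/2, -18, 51, -1128/7, 2193/4, …
ICs: h(0) = 0, h′(0) = 3.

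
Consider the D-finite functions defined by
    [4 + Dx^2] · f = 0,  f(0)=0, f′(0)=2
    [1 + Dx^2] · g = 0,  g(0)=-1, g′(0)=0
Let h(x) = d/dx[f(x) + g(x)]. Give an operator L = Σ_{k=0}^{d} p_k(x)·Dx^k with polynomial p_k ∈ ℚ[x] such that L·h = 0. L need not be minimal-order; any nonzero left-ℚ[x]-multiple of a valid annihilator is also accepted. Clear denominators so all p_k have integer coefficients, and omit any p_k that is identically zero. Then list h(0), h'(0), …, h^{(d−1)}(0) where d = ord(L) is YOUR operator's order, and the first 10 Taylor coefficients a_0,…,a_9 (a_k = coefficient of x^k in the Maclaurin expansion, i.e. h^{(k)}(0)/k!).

f: a_k = 0, 2, 0, -4/3, 0, 4/15, 0, -8/315, 0, 4/2835, …
g: a_k = -1, 0, 1/2, 0, -1/24, 0, 1/720, 0, -1/40320, 0, …
f+g: L₀ = lclm(L_f,L_g), ord ≤ 2+2.
h=h₀': d/dx-closure on L₀ ⇒ L.
L = 4 + 5·Dx^2 + Dx^4  (order 4).
h: a_k = 2, 1, -4, -1/6, 4/3, 1/120, -8/45, -1/5040, 4/315, 1/362880, …
ICs: h(0) = 2, h′(0) = 1, h′′(0) = -8, h′′′(0) = -1.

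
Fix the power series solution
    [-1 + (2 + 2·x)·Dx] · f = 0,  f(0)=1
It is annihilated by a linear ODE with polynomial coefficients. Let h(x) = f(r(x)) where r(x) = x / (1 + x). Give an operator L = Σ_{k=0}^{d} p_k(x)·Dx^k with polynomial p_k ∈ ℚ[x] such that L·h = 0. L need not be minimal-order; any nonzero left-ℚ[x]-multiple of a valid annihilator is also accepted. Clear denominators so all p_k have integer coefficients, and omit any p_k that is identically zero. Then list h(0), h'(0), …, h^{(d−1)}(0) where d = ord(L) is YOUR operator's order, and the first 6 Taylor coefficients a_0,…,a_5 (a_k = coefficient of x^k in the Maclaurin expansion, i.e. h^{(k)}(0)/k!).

f: a_k = 1, 1/2, -1/8, 1/16, -5/128, 7/256, …
Change of var in L_f (x↦r) gives L₀.
L = -1 + (2 + 6·x + 4·x^2)·Dx  (order 1).
h: a_k = 1, 1/2, -5/8, 13/16, -141/128, 399/256, …
ICs: h(0) = 1.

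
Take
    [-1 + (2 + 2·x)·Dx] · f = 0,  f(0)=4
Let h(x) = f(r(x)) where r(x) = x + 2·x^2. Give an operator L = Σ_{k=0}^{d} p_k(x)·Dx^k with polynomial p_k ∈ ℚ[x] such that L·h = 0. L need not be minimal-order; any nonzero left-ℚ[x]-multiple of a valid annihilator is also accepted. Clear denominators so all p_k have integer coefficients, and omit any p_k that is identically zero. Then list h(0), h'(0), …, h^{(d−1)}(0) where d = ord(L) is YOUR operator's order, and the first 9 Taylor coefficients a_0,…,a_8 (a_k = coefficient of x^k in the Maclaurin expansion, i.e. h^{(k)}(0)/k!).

L = (-1 - 4·x) + (2 + 2·x + 4·x^2)·Dx  (order 1).
h: a_k = 4, 2, 7/2, -7/4, -21/32, 119/64, -189/256, -791/512, 17843/8192, …
ICs: h(0) = 4.

f: a_k = 4, 2, -1/2, 1/4, -5/32, 7/64, -21/256, 33/512, -429/8192, …
Change of var in L_f (x↦r) gives L₀.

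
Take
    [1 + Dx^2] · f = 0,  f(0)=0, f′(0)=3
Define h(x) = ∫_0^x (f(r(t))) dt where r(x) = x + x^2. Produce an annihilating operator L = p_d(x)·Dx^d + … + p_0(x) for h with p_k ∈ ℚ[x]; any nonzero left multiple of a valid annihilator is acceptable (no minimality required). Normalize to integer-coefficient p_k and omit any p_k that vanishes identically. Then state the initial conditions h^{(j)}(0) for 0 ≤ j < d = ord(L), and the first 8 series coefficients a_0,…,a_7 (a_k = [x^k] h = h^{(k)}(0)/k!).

L = (1 + 6·x + 12·x^2 + 8·x^3)·Dx - 2·Dx^2 + (1 + 2·x)·Dx^3  (order 3).
h: a_k = 0, 0, 3/2, 1, -1/8, -3/10, -59/240, -3/56, …
ICs: h(0) = 0, h′(0) = 0, h′′(0) = 3.

f: a_k = 0, 3, 0, -1/2, 0, 1/40, 0, -1/1680, …
Substitute x→r, Dx→(1/r')Dx; clear ⇒ L₀.
∫: right-multiply L₀ by Dx.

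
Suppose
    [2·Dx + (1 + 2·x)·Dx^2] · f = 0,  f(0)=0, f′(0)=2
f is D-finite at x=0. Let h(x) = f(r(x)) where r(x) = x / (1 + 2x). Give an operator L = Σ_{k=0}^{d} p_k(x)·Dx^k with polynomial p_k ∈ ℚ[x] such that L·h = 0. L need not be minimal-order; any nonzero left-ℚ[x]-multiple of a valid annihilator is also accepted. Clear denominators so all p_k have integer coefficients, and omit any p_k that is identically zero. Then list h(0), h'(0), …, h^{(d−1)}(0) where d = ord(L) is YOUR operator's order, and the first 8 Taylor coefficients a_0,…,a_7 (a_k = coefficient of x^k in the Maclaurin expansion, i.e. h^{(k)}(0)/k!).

f: a_k = 0, 2, -2, 8/3, -4, 32/5, -32/3, 128/7, …
f∘r: x↦r, Dx↦Dx/r' in L_f ⇒ L₀.
L = (6 + 16·x)·Dx + (1 + 6·x + 8·x^2)·Dx^2  (order 2).
h: a_k = 0, 2, -6, 56/3, -60, 992/5, -672, 16256/7, …
ICs: h(0) = 0, h′(0) = 2.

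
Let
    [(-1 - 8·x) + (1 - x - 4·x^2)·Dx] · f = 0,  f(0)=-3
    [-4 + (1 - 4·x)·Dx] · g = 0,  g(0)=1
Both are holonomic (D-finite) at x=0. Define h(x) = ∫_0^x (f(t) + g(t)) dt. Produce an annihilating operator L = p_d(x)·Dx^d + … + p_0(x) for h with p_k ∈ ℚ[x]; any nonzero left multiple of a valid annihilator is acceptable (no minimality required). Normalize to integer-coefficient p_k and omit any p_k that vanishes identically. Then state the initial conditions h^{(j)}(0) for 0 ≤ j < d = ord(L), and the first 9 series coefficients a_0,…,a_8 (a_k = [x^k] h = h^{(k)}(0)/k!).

f: a_k = -3, -3, -15, -27, -87, -195, -543, -1323, -3495, …
g: a_k = 1, 4, 16, 64, 256, 1024, 4096, 16384, 65536, …
Weyl lclm of L_f,L_g ⇒ L₀ (ord ≤ 2).
h=∫h₀ ⇒ L = L₀·Dx.
L = (8 - 288·x + 384·x^2 - 512·x^3)·Dx + (22 - 8·x - 288·x^2 + 640·x^3 - 1024·x^4)·Dx^2 + (-3 + 23·x - 56·x^2 + 32·x^3 + 128·x^4 - 256·x^5)·Dx^3  (order 3).
h: a_k = 0, -2, 1/2, 1/3, 37/4, 169/5, 829/6, 3553/7, 15061/8, …
ICs: h(0) = 0, h′(0) = -2, h′′(0) = 1.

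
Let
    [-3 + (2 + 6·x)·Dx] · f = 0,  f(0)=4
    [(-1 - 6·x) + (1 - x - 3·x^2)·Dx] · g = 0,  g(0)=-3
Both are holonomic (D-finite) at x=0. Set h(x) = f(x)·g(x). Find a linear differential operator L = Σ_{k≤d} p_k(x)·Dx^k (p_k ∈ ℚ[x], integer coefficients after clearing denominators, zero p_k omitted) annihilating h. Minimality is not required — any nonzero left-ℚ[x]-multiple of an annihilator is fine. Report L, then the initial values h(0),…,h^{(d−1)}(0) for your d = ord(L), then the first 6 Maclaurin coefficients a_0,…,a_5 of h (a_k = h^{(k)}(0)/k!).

f: a_k = 4, 6, -9/2, 27/4, -405/32, 1701/64, …
g: a_k = -3, -3, -12, -21, -57, -120, …
Sym-product of L_f,L_g gives L₀ (≤ ord 1).
L = (5 + 15·x + 27·x^2) + (-2 - 4·x + 12·x^2 + 18·x^3)·Dx  (order 1).
h: a_k = -12, -30, -105/2, -651/4, -9033/32, -54417/64, …
ICs: h(0) = -12.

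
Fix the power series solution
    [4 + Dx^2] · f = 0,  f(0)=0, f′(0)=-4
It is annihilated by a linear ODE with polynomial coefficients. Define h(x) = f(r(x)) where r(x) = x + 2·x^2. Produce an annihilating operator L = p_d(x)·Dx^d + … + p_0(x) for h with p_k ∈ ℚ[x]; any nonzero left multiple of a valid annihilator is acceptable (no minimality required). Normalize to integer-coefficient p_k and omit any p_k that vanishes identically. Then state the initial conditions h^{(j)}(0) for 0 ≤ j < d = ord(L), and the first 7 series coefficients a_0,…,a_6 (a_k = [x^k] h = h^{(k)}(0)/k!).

f: a_k = 0, -4, 0, 8/3, 0, -8/15, 0, …
L₀ from L_f via x↦r, Dx↦r'^{-1}Dx.
L = (4 + 48·x + 192·x^2 + 256·x^3) - 4·Dx + (1 + 4·x)·Dx^2  (order 2).
h: a_k = 0, -4, -8, 8/3, 16, 472/15, 16, …
ICs: h(0) = 0, h′(0) = -4.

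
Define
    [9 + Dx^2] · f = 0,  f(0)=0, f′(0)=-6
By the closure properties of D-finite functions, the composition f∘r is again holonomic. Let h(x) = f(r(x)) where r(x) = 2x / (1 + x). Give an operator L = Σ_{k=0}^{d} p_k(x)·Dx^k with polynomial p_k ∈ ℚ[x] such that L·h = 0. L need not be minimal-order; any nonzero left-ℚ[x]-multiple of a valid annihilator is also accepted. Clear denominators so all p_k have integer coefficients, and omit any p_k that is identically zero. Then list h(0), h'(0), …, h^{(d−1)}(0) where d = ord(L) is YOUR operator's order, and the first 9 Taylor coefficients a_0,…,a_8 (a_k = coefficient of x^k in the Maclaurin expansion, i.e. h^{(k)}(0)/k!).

f: a_k = 0, -6, 0, 9, 0, -81/20, 0, 243/280, 0, …
L₀ from L_f via x↦r, Dx↦r'^{-1}Dx.
L = 36 + (2 + 6·x + 6·x^2 + 2·x^3)·Dx + (1 + 4·x + 6·x^2 + 4·x^3 + x^4)·Dx^2  (order 2).
h: a_k = 0, -12, 12, 60, -204, 1452/5, -60, -26772/35, 11292/5, …
ICs: h(0) = 0, h′(0) = -12.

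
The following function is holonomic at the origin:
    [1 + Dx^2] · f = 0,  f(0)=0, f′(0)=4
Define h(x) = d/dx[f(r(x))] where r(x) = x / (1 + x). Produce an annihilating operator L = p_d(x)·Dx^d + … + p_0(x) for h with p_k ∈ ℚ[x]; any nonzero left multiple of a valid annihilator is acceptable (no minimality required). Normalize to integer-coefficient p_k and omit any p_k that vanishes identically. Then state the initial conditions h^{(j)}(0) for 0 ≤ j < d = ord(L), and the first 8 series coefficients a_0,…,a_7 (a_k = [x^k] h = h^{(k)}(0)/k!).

f: a_k = 0, 4, 0, -2/3, 0, 1/30, 0, -1/1260, …
h₀=f(r): pull back L_f along r ⇒ L₀.
Differentiate: ansatz ord ≤ ord L₀ ⇒ L.
L = (7 + 12·x + 6·x^2) + (6 + 18·x + 18·x^2 + 6·x^3)·Dx + (1 + 4·x + 6·x^2 + 4·x^3 + x^4)·Dx^2  (order 2).
h: a_k = 4, -8, 10, -8, 1/6, 15, -6931/180, 3182/45, …
ICs: h(0) = 4, h′(0) = -8.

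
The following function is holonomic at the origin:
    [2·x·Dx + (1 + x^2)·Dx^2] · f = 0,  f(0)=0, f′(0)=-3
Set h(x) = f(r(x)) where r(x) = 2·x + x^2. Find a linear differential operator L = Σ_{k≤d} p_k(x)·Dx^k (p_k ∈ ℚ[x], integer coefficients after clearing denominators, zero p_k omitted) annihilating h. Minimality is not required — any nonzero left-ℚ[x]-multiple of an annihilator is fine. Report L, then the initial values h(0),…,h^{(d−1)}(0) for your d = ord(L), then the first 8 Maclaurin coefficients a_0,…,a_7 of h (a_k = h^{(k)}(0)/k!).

f: a_k = 0, -3, 0, 1, 0, -3/5, 0, 3/7, …
f∘r: x↦r, Dx↦Dx/r' in L_f ⇒ L₀.
L = (-1 + 8·x + 16·x^2 + 12·x^3 + 3·x^4)·Dx + (1 + x + 4·x^2 + 8·x^3 + 5·x^4 + x^5)·Dx^2  (order 2).
h: a_k = 0, -6, -3, 8, 12, -66/5, -47, 48/7, …
ICs: h(0) = 0, h′(0) = -6.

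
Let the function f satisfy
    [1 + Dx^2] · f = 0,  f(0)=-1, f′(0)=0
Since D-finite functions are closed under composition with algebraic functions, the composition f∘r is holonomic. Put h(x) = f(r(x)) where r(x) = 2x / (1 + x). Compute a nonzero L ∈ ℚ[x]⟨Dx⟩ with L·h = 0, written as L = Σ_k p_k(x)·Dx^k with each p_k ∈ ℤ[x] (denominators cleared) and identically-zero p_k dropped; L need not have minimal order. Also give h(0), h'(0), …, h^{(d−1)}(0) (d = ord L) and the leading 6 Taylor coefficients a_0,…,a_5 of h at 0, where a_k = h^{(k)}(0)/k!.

f: a_k = -1, 0, 1/2, 0, -1/24, 0, …
Change of var in L_f (x↦r) gives L₀.
L = 4 + (2 + 6·x + 6·x^2 + 2·x^3)·Dx + (1 + 4·x + 6·x^2 + 4·x^3 + x^4)·Dx^2  (order 2).
h: a_k = -1, 0, 2, -4, 16/3, -16/3, …
ICs: h(0) = -1, h′(0) = 0.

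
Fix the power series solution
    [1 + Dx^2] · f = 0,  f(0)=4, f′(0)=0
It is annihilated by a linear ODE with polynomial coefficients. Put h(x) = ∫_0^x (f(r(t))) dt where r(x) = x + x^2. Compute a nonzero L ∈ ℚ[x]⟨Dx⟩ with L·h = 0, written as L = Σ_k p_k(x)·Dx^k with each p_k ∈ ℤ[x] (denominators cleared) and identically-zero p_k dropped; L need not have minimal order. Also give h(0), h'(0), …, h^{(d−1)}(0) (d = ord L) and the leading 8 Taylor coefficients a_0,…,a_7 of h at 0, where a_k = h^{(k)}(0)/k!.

L = (1 + 6·x + 12·x^2 + 8·x^3)·Dx - 2·Dx^2 + (1 + 2·x)·Dx^3  (order 3).
h: a_k = 0, 4, 0, -2/3, -1, -11/30, 1/9, 179/1260, …
ICs: h(0) = 0, h′(0) = 4, h′′(0) = 0.

f: a_k = 4, 0, -2, 0, 1/6, 0, -1/180, 0, …
f∘r: x↦r, Dx↦Dx/r' in L_f ⇒ L₀.
Integrate: L := L₀·Dx.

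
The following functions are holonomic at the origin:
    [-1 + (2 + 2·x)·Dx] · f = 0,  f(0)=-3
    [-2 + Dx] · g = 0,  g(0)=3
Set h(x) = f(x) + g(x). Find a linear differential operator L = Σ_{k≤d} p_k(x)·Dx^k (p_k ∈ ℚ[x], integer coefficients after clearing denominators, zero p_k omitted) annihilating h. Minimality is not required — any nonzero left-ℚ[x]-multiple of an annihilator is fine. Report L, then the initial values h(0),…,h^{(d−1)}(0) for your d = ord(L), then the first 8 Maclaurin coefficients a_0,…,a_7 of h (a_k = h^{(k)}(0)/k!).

f: a_k = -3, -3/2, 3/8, -3/16, 15/128, -21/256, 63/1024, -99/2048, …
g: a_k = 3, 6, 6, 4, 2, 4/5, 4/15, 8/105, …
Sum ⇒ L₀ = lclm(L_f,L_g) in ℚ(x)⟨Dx⟩.
L = (10 + 8·x) + (-17 - 32·x - 16·x^2)·Dx + (6 + 14·x + 8·x^2)·Dx^2  (order 2).
h: a_k = 0, 9/2, 51/8, 61/16, 271/128, 919/1280, 5041/15360, 5989/215040, …
ICs: h(0) = 0, h′(0) = 9/2.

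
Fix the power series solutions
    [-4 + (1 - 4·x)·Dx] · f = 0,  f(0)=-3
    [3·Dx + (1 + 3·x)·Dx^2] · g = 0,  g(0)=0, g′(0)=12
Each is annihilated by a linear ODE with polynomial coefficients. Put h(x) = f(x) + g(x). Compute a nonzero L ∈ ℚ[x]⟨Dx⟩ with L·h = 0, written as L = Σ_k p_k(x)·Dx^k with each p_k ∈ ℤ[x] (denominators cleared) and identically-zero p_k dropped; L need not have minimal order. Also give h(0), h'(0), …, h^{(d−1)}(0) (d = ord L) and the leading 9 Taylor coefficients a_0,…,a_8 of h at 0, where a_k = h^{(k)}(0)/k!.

f: a_k = -3, -12, -48, -192, -768, -3072, -12288, -49152, -196608, …
g: a_k = 0, 12, -18, 36, -81, 972/5, -486, 8748/7, -6561/2, …
Weyl lclm of L_f,L_g ⇒ L₀ (ord ≤ 3).
L = (432 + 288·x)·Dx + (78 + 720·x + 576·x^2)·Dx^2 + (-11 - x + 144·x^2 + 144·x^3)·Dx^3  (order 3).
h: a_k = -3, 0, -66, -156, -849, -14388/5, -12774, -335316/7, -399777/2, …
ICs: h(0) = -3, h′(0) = 0, h′′(0) = -132.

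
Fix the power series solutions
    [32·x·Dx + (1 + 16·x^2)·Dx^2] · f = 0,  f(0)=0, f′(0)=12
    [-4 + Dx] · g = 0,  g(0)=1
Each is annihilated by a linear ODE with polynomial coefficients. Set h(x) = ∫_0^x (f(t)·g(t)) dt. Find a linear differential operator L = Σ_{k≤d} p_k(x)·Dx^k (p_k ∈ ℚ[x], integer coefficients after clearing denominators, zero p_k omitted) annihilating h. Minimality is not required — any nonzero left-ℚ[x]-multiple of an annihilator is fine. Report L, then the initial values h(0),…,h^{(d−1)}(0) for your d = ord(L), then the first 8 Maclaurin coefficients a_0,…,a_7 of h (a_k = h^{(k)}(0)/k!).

f: a_k = 0, 12, 0, -64, 0, 3072/5, 0, -49152/7, …
g: a_k = 1, 4, 8, 32/3, 32/3, 128/15, 256/45, 1024/315, …
f·g: L₀ = L_f ⊗_s L_g, ord ≤ 2·1.
Integrate: L := L₀·Dx.
L = (16 - 128·x + 256·x^2)·Dx + (-8 + 32·x - 128·x^2)·Dx^2 + (1 + 16·x^2)·Dx^3  (order 3).
h: a_k = 0, 0, 6, 16, 8, -128/5, 192/5, 5632/21, …
ICs: h(0) = 0, h′(0) = 0, h′′(0) = 12.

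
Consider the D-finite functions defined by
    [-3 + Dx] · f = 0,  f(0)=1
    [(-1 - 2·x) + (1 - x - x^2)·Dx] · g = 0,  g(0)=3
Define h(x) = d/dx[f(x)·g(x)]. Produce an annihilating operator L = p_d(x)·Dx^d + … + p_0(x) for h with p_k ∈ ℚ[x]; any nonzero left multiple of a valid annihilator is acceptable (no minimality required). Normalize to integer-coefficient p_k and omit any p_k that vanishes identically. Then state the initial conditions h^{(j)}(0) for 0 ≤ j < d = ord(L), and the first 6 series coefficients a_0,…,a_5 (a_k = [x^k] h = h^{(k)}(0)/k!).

L = (19 - 6·x - 21·x^2 + 6·x^3 + 9·x^4) + (-4 + 5·x + 6·x^2 - 4·x^3 - 3·x^4)·Dx  (order 1).
h: a_k = 12, 57, 162, 741/2, 1527/2, 59607/40, …
ICs: h(0) = 12.

f: a_k = 1, 3, 9/2, 9/2, 27/8, 81/40, …
g: a_k = 3, 3, 6, 9, 15, 24, …
f·g: L₀ = L_f ⊗_s L_g, ord ≤ 1·1.
h=h₀': d/dx-closure on L₀ ⇒ L.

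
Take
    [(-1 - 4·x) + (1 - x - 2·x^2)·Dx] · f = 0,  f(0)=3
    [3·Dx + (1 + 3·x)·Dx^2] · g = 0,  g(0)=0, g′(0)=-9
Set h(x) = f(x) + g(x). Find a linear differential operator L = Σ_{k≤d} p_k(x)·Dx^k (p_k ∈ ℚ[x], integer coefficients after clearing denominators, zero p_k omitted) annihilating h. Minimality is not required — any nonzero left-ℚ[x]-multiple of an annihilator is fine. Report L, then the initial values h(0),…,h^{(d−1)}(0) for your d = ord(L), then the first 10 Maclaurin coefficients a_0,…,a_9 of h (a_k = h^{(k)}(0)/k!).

L = (66 + 270·x + 576·x^2 + 336·x^3 + 288·x^4)·Dx + (4 + 96·x + 492·x^2 + 832·x^3 + 696·x^4 + 480·x^5)·Dx^2 + (-3 - 19·x - 25·x^2 + 39·x^3 + 116·x^4 + 164·x^5 + 96·x^6)·Dx^3  (order 3).
h: a_k = 3, -6, 45/2, -12, 375/4, -414/5, 987/2, -4776/7, 23787/8, -5538, …
ICs: h(0) = 3, h′(0) = -6, h′′(0) = 45.

f: a_k = 3, 3, 9, 15, 33, 63, 129, 255, 513, 1023, …
g: a_k = 0, -9, 27/2, -27, 243/4, -729/5, 729/2, -6561/7, 19683/8, -6561, …
L₀ := lclm(L_f,L_g); ord L₀ ≤ 1+2.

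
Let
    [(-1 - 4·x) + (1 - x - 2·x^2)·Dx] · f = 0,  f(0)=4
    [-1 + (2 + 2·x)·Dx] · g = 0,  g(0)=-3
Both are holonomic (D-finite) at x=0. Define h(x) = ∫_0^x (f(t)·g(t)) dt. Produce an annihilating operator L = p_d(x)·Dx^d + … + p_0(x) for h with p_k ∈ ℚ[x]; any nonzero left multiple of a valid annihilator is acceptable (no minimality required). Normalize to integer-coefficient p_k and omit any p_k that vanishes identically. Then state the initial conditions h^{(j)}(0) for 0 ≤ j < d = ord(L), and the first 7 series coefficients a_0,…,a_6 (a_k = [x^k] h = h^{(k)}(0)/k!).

L = (3 + 6·x)·Dx + (-2 + 2·x + 4·x^2)·Dx^2  (order 2).
h: a_k = 0, -12, -9, -27/2, -309/16, -5049/160, -6669/128, …
ICs: h(0) = 0, h′(0) = -12.

f: a_k = 4, 4, 12, 20, 44, 84, 172, …
g: a_k = -3, -3/2, 3/8, -3/16, 15/128, -21/256, 63/1024, …
Product ⇒ symmetric product L₀, ord ≤ 1.
h=∫h₀ ⇒ L = L₀·Dx.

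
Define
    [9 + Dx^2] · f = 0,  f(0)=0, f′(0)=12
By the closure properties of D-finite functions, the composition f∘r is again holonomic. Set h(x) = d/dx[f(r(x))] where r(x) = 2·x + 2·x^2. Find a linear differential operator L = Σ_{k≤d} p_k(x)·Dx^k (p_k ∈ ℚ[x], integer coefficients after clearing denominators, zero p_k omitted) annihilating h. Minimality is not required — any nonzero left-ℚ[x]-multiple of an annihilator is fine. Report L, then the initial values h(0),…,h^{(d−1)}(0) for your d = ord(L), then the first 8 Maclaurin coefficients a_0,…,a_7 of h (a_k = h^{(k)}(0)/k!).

f: a_k = 0, 12, 0, -18, 0, 81/10, 0, -243/140, …
f∘r: x↦r, Dx↦Dx/r' in L_f ⇒ L₀.
Differentiate: ansatz ord ≤ ord L₀ ⇒ L.
L = (48 + 288·x + 864·x^2 + 1152·x^3 + 576·x^4) + (-6 - 12·x)·Dx + (1 + 4·x + 4·x^2)·Dx^2  (order 2).
h: a_k = 24, 48, -432, -1728, -864, 6912, 82944/5, 41472/5, …
ICs: h(0) = 24, h′(0) = 48.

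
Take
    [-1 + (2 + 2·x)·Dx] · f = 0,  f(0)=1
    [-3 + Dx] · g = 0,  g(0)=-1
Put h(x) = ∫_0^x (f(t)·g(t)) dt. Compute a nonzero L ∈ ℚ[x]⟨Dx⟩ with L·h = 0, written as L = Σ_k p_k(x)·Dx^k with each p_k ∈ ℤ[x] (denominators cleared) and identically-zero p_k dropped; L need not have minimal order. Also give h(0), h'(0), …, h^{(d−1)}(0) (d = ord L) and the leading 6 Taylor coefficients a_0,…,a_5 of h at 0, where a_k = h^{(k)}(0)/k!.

L = (-7 - 6·x)·Dx + (2 + 2·x)·Dx^2  (order 2).
h: a_k = 0, -1, -7/4, -47/24, -103/64, -667/640, …
ICs: h(0) = 0, h′(0) = -1.

f: a_k = 1, 1/2, -1/8, 1/16, -5/128, 7/256, …
g: a_k = -1, -3, -9/2, -9/2, -27/8, -81/40, …
h₀=f·g: eliminate ⇒ L₀, order ≤ 1·1.
Integrate: L := L₀·Dx.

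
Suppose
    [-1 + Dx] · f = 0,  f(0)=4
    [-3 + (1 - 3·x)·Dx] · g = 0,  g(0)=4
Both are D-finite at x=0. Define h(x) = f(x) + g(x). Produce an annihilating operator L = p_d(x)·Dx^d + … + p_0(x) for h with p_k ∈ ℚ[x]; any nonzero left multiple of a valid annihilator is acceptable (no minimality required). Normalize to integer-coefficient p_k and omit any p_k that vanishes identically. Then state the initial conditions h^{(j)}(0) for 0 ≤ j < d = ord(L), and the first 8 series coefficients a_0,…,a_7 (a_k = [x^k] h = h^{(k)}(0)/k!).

L = (15 + 9·x) + (-17 - 6·x + 9·x^2)·Dx + (2 - 3·x - 9·x^2)·Dx^2  (order 2).
h: a_k = 8, 16, 38, 326/3, 1945/6, 29161/30, 524881/180, 11022481/1260, …
ICs: h(0) = 8, h′(0) = 16.

f: a_k = 4, 4, 2, 2/3, 1/6, 1/30, 1/180, 1/1260, …
g: a_k = 4, 12, 36, 108, 324, 972, 2916, 8748, …
f+g: L₀ = lclm(L_f,L_g), ord ≤ 1+1.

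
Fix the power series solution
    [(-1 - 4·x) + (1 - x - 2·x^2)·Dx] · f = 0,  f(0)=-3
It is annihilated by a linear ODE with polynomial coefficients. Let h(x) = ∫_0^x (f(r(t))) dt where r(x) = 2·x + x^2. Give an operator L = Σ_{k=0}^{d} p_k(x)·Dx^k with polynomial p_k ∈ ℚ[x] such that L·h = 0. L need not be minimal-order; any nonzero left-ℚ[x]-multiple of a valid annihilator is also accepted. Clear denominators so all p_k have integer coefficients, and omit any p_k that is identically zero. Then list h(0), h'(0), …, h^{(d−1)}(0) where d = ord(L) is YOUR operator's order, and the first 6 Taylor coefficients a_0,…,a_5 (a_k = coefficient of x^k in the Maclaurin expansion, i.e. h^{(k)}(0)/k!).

L = (2 + 16·x + 8·x^2)·Dx + (-1 + 3·x + 6·x^2 + 2·x^3)·Dx^2  (order 2).
h: a_k = 0, -3, -3, -13, -39, -717/5, …
ICs: h(0) = 0, h′(0) = -3.

f: a_k = -3, -3, -9, -15, -33, -63, …
L₀ from L_f via x↦r, Dx↦r'^{-1}Dx.
h=∫h₀ ⇒ L = L₀·Dx.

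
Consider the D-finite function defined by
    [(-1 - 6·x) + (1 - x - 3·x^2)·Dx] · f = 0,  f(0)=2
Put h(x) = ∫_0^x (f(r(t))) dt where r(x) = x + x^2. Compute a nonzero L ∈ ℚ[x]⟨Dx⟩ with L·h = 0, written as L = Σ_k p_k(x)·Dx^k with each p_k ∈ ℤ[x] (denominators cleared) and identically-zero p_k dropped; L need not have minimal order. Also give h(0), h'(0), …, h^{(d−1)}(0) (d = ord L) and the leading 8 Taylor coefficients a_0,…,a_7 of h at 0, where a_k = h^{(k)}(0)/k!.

L = (1 + 8·x + 18·x^2 + 12·x^3)·Dx + (-1 + x + 4·x^2 + 6·x^3 + 3·x^4)·Dx^2  (order 2).
h: a_k = 0, 2, 1, 10/3, 15/2, 88/5, 137/3, 836/7, …
ICs: h(0) = 0, h′(0) = 2.

f: a_k = 2, 2, 8, 14, 38, 80, 194, 434, …
h₀=f(r): pull back L_f along r ⇒ L₀.
h=∫h₀ ⇒ L = L₀·Dx.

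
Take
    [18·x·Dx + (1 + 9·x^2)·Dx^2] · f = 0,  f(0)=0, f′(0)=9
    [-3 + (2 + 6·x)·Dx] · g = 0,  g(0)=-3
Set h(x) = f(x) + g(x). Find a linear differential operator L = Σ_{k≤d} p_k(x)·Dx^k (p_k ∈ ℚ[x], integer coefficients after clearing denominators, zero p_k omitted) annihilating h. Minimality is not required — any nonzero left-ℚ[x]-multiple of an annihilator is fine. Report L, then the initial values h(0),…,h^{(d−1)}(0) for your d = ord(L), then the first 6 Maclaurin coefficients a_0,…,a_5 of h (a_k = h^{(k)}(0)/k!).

f: a_k = 0, 9, 0, -27, 0, 729/5, …
g: a_k = -3, -9/2, 27/8, -81/16, 1215/128, -5103/256, …
h₀=f+g: left-lcm gives L₀, ord ≤ 3.
L = (-36 - 270·x + 972·x^2 + 1458·x^3)·Dx + (-33 - 144·x + 270·x^2 + 3888·x^3 + 5103·x^4)·Dx^2 + (-2 + 18·x + 108·x^2 + 324·x^3 + 1134·x^4 + 1458·x^5)·Dx^3  (order 3).
h: a_k = -3, 9/2, 27/8, -513/16, 1215/128, 161109/1280, …
ICs: h(0) = -3, h′(0) = 9/2, h′′(0) = 27/4.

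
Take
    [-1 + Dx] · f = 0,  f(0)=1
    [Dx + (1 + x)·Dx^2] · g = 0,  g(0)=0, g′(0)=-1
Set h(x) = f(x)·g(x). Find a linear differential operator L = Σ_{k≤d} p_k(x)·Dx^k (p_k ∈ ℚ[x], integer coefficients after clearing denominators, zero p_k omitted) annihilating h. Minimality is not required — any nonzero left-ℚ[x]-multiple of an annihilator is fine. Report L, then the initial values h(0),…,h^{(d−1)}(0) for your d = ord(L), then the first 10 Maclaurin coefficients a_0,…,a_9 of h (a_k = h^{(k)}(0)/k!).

f: a_k = 1, 1, 1/2, 1/6, 1/24, 1/120, 1/720, 1/5040, 1/40320, 1/362880, …
g: a_k = 0, -1, 1/2, -1/3, 1/4, -1/5, 1/6, -1/7, 1/8, -1/9, …
L₀ := L_f ⊗_s L_g (sym. prod.), ord ≤ 2.
L = x + (-1 - 2·x)·Dx + (1 + x)·Dx^2  (order 2).
h: a_k = 0, -1, -1/2, -1/3, 0, -3/40, 7/144, -23/504, 29/720, -629/17280, …
ICs: h(0) = 0, h′(0) = -1.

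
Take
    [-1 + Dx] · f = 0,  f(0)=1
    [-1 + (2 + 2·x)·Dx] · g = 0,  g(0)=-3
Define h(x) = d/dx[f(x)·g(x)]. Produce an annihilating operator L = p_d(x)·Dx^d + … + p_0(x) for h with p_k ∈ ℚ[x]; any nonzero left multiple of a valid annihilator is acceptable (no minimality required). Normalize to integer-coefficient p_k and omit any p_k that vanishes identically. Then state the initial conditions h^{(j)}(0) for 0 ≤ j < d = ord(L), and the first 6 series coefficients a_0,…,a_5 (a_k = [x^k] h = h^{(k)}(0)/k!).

f: a_k = 1, 1, 1/2, 1/6, 1/24, 1/120, …
g: a_k = -3, -3/2, 3/8, -3/16, 15/128, -21/256, …
f·g: L₀ = L_f ⊗_s L_g, ord ≤ 1·1.
h₀' ⇒ L via d/dx closure of L₀.
L = (7 + 12·x + 4·x^2) + (-6 - 10·x - 4·x^2)·Dx  (order 1).
h: a_k = -9/2, -21/4, -51/16, -33/32, -107/256, 89/2560, …
ICs: h(0) = -9/2.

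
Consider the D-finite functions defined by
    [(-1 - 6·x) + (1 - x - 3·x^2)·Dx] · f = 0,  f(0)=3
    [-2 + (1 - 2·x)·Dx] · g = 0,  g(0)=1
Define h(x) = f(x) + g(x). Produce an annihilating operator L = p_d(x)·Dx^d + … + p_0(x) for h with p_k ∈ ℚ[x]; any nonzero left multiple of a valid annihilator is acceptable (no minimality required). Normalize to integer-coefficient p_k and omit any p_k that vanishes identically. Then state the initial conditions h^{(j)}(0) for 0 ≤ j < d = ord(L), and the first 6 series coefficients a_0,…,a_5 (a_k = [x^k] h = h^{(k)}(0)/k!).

f: a_k = 3, 3, 12, 21, 57, 120, …
g: a_k = 1, 2, 4, 8, 16, 32, …
L₀ := lclm(L_f,L_g); ord L₀ ≤ 1+1.
L = (8 - 36·x + 108·x^2 - 72·x^3) + (-2·x - 54·x^2 + 192·x^3 - 144·x^4)·Dx + (-1 + 9·x - 23·x^2 + 6·x^3 + 42·x^4 - 36·x^5)·Dx^2  (order 2).
h: a_k = 4, 5, 16, 29, 73, 152, …
ICs: h(0) = 4, h′(0) = 5.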